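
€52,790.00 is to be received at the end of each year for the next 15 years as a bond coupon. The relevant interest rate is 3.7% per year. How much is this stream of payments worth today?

This is an ordinary annuity: 15 payments of €52,790.00 at the end of each year.
Periodic rate r = 0.037 per year.
PV = PMT × [(1 − (1+r)^−n)/r] = 52,790 × [1 − (1+r)^−15] / r = €599,446.15

€599,446.15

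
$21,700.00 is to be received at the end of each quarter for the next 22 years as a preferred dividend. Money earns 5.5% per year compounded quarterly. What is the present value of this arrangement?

$1,103,676.90

This is an ordinary annuity: 88 payments of $21,700.00 at the end of each quarter.
Periodic rate r = 0.055/4 per quarter; n is counted in quarters.
PV = PMT × [(1 − (1+r)^−n)/r] = 21,700 × [1 − (1+r)^−88] / r = $1,103,676.90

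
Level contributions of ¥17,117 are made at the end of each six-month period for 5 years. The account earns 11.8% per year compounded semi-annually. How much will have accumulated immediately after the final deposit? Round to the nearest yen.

¥224,559

This is an ordinary annuity: 10 deposits of ¥17,117 at the end of each six-month period.
Periodic rate r = 0.118/2 per half-year; n is counted in half-years.
FV = PMT × [((1+r)^n − 1)/r] = 17,117 × [(1+r)^10 − 1] / r = ¥224,559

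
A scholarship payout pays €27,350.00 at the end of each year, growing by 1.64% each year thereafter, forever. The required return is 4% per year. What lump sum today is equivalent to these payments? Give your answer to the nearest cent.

Periodic rate r = 0.04 per year.
Growing perpetuity (Gordon): PV = PMT₁ / (r − g) = 27,350 / (r − 0.0164) = €1,158,898.31.

€1,158,898.31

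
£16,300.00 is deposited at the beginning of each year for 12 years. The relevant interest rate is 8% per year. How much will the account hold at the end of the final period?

£334,073.33

This is an annuity due: 12 deposits of £16,300.00 at the beginning of each year.
Periodic rate r = 0.08 per year.
FV = PMT × [((1+r)^n − 1)/r] × (1+r) = 16,300 × [(1+r)^12 − 1] / r × (1+r) = £334,073.33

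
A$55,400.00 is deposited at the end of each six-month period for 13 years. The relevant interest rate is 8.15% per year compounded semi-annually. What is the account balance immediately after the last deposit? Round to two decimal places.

A$2,481,002.21

This is an ordinary annuity: 26 deposits of A$55,400.00 at the end of each six-month period.
Periodic rate r = 0.0815/2 per half-year; n is counted in half-years.
FV = PMT × [((1+r)^n − 1)/r] = 55,400 × [(1+r)^26 − 1] / r = A$2,481,002.21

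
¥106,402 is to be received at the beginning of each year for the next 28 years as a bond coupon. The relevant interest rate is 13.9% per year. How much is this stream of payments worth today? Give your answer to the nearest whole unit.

This is an annuity due: 28 payments of ¥106,402 at the beginning of each year.
Periodic rate r = 0.139 per year.
PV = PMT × [(1 − (1+r)^−n)/r] × (1+r) = 106,402 × [1 − (1+r)^−28] / r × (1+r) = ¥849,091

¥849,091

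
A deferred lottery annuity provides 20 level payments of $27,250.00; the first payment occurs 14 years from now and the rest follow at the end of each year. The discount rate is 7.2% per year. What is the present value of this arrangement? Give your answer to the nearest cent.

$115,125.96

Ordinary annuity of 20 payments, first payment at period 14.
Periodic rate r = 0.072 per year.
The ordinary-annuity PV formula values the stream one period before the first payment (period 13); discount that back 13 periods:
PV₀ = 27,250 × [1 − (1+r)^−20] / r × (1+r)^−13 = $115,125.96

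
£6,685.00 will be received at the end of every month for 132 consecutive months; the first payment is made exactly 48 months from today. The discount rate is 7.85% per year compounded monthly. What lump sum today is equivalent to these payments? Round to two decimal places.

£434,103.43

Ordinary annuity of 132 payments, first payment at period 48.
Periodic rate r = 0.0785/12 per month; n is counted in months.
The ordinary-annuity PV formula values the stream one period before the first payment (period 47); discount that back 47 periods:
PV₀ = 6,685 × [1 − (1+r)^−132] / r × (1+r)^−47 = £434,103.43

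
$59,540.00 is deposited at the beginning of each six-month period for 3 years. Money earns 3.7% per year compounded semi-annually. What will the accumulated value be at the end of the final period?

$381,097.85

This is an annuity due: 6 deposits of $59,540.00 at the beginning of each six-month period.
Periodic rate r = 0.037/2 per half-year; n is counted in half-years.
FV = PMT × [((1+r)^n − 1)/r] × (1+r) = 59,540 × [(1+r)^6 − 1] / r × (1+r) = $381,097.85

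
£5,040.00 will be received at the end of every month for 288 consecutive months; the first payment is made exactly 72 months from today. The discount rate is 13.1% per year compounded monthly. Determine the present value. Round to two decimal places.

Ordinary annuity of 288 payments, first payment at period 72.
Periodic rate r = 0.131/12 per month; n is counted in months.
The ordinary-annuity PV formula values the stream one period before the first payment (period 71); discount that back 71 periods:
PV₀ = 5,040 × [1 − (1+r)^−288] / r × (1+r)^−71 = £204,209.45

£204,209.45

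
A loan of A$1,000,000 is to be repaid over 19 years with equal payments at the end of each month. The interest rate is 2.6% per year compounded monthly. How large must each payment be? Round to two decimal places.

A$5,562.79

Level ordinary annuity; solve PV = PMT × [(1 − (1+r)^−n)/r] for PMT.
Periodic rate r = 0.026/12 per month; n is counted in months.
With n = 228: PMT = 1,000,000 / ([(1 − (1+r)^−n)/r]) = A$5,562.79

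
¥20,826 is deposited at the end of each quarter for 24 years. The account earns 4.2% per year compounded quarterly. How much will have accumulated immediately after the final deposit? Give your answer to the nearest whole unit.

¥3,422,908

This is an ordinary annuity: 96 deposits of ¥20,826 at the end of each quarter.
Periodic rate r = 0.042/4 per quarter; n is counted in quarters.
FV = PMT × [((1+r)^n − 1)/r] = 20,826 × [(1+r)^96 − 1] / r = ¥3,422,908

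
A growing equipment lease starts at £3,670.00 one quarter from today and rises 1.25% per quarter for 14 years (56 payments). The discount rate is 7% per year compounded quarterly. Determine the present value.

Periodic rate r = 0.07/4 per quarter; n is counted in quarters.
Growing ordinary annuity: PV = PMT₁ × [1 − ((1+g)/(1+r))^n] / (r − g) = 3,670 × [1 − ((1+0.0125)/(1+r))^56] / (r − 0.0125) = £176,954.79.

£176,954.79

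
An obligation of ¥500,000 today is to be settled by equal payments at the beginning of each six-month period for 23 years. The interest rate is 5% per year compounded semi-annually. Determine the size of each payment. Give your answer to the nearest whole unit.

Level annuity due; solve PV = PMT × [(1 − (1+r)^−n)/r] × (1+r) for PMT.
Periodic rate r = 0.05/2 per half-year; n is counted in half-years.
With n = 46: PMT = 500,000 / ([(1 − (1+r)^−n)/r] × (1+r)) = ¥17,964

¥17,964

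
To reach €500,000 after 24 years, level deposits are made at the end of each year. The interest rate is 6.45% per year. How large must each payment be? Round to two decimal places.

€9,261.26

Level ordinary annuity; solve FV = PMT × [((1+r)^n − 1)/r] for PMT.
Periodic rate r = 0.0645 per year.
With n = 24: PMT = 500,000 / ([((1+r)^n − 1)/r]) = €9,261.26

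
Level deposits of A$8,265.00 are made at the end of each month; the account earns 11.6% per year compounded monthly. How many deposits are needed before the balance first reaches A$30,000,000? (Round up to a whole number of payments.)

373 payments

Periodic rate r = 0.116/12 per month; n is counted in months.
Ordinary annuity FV: 30,000,000 = 8,265 × [((1+r)^n − 1)/r].
(1+r)^n = 1 + 30,000,000 × r / 8,265, so n = ln(1 + 30,000,000·r/8,265) / ln(1+r) = 372.75.
Round up to a whole number of payments: n = 373.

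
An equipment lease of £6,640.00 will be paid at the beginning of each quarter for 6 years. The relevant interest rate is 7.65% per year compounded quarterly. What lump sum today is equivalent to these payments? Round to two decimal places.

This is an annuity due: 24 payments of £6,640.00 at the beginning of each quarter.
Periodic rate r = 0.0765/4 per quarter; n is counted in quarters.
PV = PMT × [(1 − (1+r)^−n)/r] × (1+r) = 6,640 × [1 − (1+r)^−24] / r × (1+r) = £129,268.11

£129,268.11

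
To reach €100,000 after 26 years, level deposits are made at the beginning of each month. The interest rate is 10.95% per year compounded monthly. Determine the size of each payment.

€56.46

Level annuity due; solve FV = PMT × [((1+r)^n − 1)/r] × (1+r) for PMT.
Periodic rate r = 0.1095/12 per month; n is counted in months.
With n = 312: PMT = 100,000 / ([((1+r)^n − 1)/r] × (1+r)) = €56.46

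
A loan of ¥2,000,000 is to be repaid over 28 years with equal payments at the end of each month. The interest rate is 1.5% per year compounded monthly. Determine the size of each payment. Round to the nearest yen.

Level ordinary annuity; solve PV = PMT × [(1 − (1+r)^−n)/r] for PMT.
Periodic rate r = 0.015/12 per month; n is counted in months.
With n = 336: PMT = 2,000,000 / ([(1 − (1+r)^−n)/r]) = ¥7,293

¥7,293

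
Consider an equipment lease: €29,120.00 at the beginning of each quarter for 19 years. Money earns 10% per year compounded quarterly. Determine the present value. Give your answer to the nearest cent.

This is an annuity due: 76 payments of €29,120.00 at the beginning of each quarter.
Periodic rate r = 0.1/4 per quarter; n is counted in quarters.
PV = PMT × [(1 − (1+r)^−n)/r] × (1+r) = 29,120 × [1 − (1+r)^−76] / r × (1+r) = €1,011,126.20

€1,011,126.20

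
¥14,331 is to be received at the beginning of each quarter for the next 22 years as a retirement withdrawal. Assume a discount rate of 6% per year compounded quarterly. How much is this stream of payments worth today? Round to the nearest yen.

¥708,130

This is an annuity due: 88 payments of ¥14,331 at the beginning of each quarter.
Periodic rate r = 0.06/4 per quarter; n is counted in quarters.
PV = PMT × [(1 − (1+r)^−n)/r] × (1+r) = 14,331 × [1 − (1+r)^−88] / r × (1+r) = ¥708,130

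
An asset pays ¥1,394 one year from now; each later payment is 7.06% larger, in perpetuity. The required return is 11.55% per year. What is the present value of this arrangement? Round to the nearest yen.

¥31,047

Periodic rate r = 0.1155 per year.
Growing perpetuity (Gordon): PV = PMT₁ / (r − g) = 1,394 / (r − 0.0706) = ¥31,047.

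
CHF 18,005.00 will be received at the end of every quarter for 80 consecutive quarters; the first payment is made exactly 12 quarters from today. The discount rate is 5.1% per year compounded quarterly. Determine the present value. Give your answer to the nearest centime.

CHF 782,612.97

Ordinary annuity of 80 payments, first payment at period 12.
Periodic rate r = 0.051/4 per quarter; n is counted in quarters.
The ordinary-annuity PV formula values the stream one period before the first payment (period 11); discount that back 11 periods:
PV₀ = 18,005 × [1 − (1+r)^−80] / r × (1+r)^−11 = CHF 782,612.97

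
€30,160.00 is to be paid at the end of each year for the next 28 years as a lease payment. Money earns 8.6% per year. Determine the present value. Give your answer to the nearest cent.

This is an ordinary annuity: 28 payments of €30,160.00 at the end of each year.
Periodic rate r = 0.086 per year.
PV = PMT × [(1 − (1+r)^−n)/r] = 30,160 × [1 − (1+r)^−28] / r = €315,888.17

€315,888.17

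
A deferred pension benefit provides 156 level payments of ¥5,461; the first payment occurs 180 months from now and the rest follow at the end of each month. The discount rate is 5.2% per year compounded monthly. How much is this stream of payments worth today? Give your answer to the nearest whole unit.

¥285,132

Ordinary annuity of 156 payments, first payment at period 180.
Periodic rate r = 0.052/12 per month; n is counted in months.
The ordinary-annuity PV formula values the stream one period before the first payment (period 179); discount that back 179 periods:
PV₀ = 5,461 × [1 − (1+r)^−156] / r × (1+r)^−179 = ¥285,132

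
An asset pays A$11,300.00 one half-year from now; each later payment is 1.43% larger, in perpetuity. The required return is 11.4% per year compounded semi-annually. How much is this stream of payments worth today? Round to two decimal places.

Periodic rate r = 0.114/2 per half-year.
Growing perpetuity (Gordon): PV = PMT₁ / (r − g) = 11,300 / (r − 0.0143) = A$264,637.00.

A$264,637.00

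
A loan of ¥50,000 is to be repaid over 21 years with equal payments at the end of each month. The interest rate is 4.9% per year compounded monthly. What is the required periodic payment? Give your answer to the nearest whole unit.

Level ordinary annuity; solve PV = PMT × [(1 − (1+r)^−n)/r] for PMT.
Periodic rate r = 0.049/12 per month; n is counted in months.
With n = 252: PMT = 50,000 / ([(1 − (1+r)^−n)/r]) = ¥318

¥318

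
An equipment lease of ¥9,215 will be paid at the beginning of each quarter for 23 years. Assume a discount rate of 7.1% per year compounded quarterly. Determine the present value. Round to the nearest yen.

¥423,668

This is an annuity due: 92 payments of ¥9,215 at the beginning of each quarter.
Periodic rate r = 0.071/4 per quarter; n is counted in quarters.
PV = PMT × [(1 − (1+r)^−n)/r] × (1+r) = 9,215 × [1 − (1+r)^−92] / r × (1+r) = ¥423,668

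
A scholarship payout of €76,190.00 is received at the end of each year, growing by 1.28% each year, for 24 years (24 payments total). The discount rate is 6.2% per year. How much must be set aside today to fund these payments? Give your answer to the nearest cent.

Periodic rate r = 0.062 per year.
Growing ordinary annuity: PV = PMT₁ × [1 − ((1+g)/(1+r))^n] / (r − g) = 76,190 × [1 − ((1+0.0128)/(1+r))^24] / (r − 0.0128) = €1,052,541.35.

€1,052,541.35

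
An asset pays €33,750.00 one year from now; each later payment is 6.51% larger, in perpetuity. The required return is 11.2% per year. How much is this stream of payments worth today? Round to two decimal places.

€719,616.20

Periodic rate r = 0.112 per year.
Growing perpetuity (Gordon): PV = PMT₁ / (r − g) = 33,750 / (r − 0.0651) = €719,616.20.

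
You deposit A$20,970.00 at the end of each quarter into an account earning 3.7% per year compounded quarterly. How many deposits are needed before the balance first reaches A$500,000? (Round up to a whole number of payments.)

22 payments

Periodic rate r = 0.037/4 per quarter; n is counted in quarters.
Ordinary annuity FV: 500,000 = 20,970 × [((1+r)^n − 1)/r].
(1+r)^n = 1 + 500,000 × r / 20,970, so n = ln(1 + 500,000·r/20,970) / ln(1+r) = 21.65.
Round up to a whole number of payments: n = 22.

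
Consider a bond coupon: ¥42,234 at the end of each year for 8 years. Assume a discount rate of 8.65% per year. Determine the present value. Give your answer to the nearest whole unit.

¥236,829

This is an ordinary annuity: 8 payments of ¥42,234 at the end of each year.
Periodic rate r = 0.0865 per year.
PV = PMT × [(1 − (1+r)^−n)/r] = 42,234 × [1 − (1+r)^−8] / r = ¥236,829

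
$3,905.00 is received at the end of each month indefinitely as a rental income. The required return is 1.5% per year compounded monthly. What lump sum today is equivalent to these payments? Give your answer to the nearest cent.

Periodic rate r = 0.015/12 per month.
Level perpetuity: PV = PMT / r = 3,905 / (0.015/12) = $3,124,000.00.

$3,124,000.00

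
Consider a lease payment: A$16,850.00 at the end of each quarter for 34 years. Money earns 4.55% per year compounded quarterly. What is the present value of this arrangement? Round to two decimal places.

A$1,163,201.32

This is an ordinary annuity: 136 payments of A$16,850.00 at the end of each quarter.
Periodic rate r = 0.0455/4 per quarter; n is counted in quarters.
PV = PMT × [(1 − (1+r)^−n)/r] = 16,850 × [1 − (1+r)^−136] / r = A$1,163,201.32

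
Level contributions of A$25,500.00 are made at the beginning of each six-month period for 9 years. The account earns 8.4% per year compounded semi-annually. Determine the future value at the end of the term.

This is an annuity due: 18 deposits of A$25,500.00 at the beginning of each six-month period.
Periodic rate r = 0.084/2 per half-year; n is counted in half-years.
FV = PMT × [((1+r)^n − 1)/r] × (1+r) = 25,500 × [(1+r)^18 − 1] / r × (1+r) = A$694,071.87

A$694,071.87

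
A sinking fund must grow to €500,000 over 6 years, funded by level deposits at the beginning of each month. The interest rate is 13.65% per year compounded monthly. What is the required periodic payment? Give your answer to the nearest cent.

Level annuity due; solve FV = PMT × [((1+r)^n − 1)/r] × (1+r) for PMT.
Periodic rate r = 0.1365/12 per month; n is counted in months.
With n = 72: PMT = 500,000 / ([((1+r)^n − 1)/r] × (1+r)) = €4,471.04

€4,471.04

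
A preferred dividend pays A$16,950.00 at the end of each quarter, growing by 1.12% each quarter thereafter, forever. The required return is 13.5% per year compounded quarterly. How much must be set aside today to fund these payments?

A$751,662.97

Periodic rate r = 0.135/4 per quarter.
Growing perpetuity (Gordon): PV = PMT₁ / (r − g) = 16,950 / (r − 0.0112) = A$751,662.97.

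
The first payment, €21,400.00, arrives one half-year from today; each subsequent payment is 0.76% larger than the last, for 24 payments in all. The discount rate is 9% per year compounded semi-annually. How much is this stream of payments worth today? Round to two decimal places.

Periodic rate r = 0.09/2 per half-year; n is counted in half-years.
Growing ordinary annuity: PV = PMT₁ × [1 − ((1+g)/(1+r))^n] / (r − g) = 21,400 × [1 − ((1+0.0076)/(1+r))^24] / (r − 0.0076) = €333,594.40.

€333,594.40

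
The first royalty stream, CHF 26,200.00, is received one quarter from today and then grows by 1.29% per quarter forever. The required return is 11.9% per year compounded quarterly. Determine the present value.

CHF 1,554,896.14

Periodic rate r = 0.119/4 per quarter.
Growing perpetuity (Gordon): PV = PMT₁ / (r − g) = 26,200 / (r − 0.0129) = CHF 1,554,896.14.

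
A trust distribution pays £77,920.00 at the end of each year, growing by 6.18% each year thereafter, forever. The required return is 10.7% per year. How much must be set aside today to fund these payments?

£1,723,893.81

Periodic rate r = 0.107 per year.
Growing perpetuity (Gordon): PV = PMT₁ / (r − g) = 77,920 / (r − 0.0618) = £1,723,893.81.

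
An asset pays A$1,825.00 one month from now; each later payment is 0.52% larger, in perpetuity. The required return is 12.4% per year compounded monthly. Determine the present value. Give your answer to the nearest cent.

A$355,519.48

Periodic rate r = 0.124/12 per month.
Growing perpetuity (Gordon): PV = PMT₁ / (r − g) = 1,825 / (r − 0.0052) = A$355,519.48.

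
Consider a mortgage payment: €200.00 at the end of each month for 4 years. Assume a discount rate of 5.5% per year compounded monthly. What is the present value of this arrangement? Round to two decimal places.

€8,599.76

This is an ordinary annuity: 48 payments of €200.00 at the end of each month.
Periodic rate r = 0.055/12 per month; n is counted in months.
PV = PMT × [(1 − (1+r)^−n)/r] = 200 × [1 − (1+r)^−48] / r = €8,599.76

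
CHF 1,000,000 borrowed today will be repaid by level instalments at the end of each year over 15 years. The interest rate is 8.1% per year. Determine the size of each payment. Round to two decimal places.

Level ordinary annuity; solve PV = PMT × [(1 − (1+r)^−n)/r] for PMT.
Periodic rate r = 0.081 per year.
With n = 15: PMT = 1,000,000 / ([(1 − (1+r)^−n)/r]) = CHF 117,543.87

CHF 117,543.87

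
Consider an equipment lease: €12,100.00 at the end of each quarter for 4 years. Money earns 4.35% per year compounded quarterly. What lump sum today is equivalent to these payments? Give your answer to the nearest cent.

This is an ordinary annuity: 16 payments of €12,100.00 at the end of each quarter.
Periodic rate r = 0.0435/4 per quarter; n is counted in quarters.
PV = PMT × [(1 − (1+r)^−n)/r] = 12,100 × [1 − (1+r)^−16] / r = €176,814.02

€176,814.02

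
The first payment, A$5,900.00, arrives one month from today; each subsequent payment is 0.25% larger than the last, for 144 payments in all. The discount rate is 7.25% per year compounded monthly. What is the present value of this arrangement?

Periodic rate r = 0.0725/12 per month; n is counted in months.
Growing ordinary annuity: PV = PMT₁ × [1 − ((1+g)/(1+r))^n] / (r − g) = 5,900 × [1 − ((1+0.0025)/(1+r))^144] / (r − 0.0025) = A$663,355.91.

A$663,355.91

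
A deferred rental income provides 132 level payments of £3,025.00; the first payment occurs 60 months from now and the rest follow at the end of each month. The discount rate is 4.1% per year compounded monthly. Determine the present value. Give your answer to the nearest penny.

£262,456.06

Ordinary annuity of 132 payments, first payment at period 60.
Periodic rate r = 0.041/12 per month; n is counted in months.
The ordinary-annuity PV formula values the stream one period before the first payment (period 59); discount that back 59 periods:
PV₀ = 3,025 × [1 − (1+r)^−132] / r × (1+r)^−59 = £262,456.06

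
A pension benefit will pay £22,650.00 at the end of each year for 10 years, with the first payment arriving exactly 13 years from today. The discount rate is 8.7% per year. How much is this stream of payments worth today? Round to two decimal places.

£54,131.00

Ordinary annuity of 10 payments, first payment at period 13.
Periodic rate r = 0.087 per year.
The ordinary-annuity PV formula values the stream one period before the first payment (period 12); discount that back 12 periods:
PV₀ = 22,650 × [1 − (1+r)^−10] / r × (1+r)^−12 = £54,131.00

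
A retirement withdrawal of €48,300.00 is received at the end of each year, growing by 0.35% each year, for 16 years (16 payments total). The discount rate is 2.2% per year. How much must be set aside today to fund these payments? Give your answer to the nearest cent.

€661,688.47

Periodic rate r = 0.022 per year.
Growing ordinary annuity: PV = PMT₁ × [1 − ((1+g)/(1+r))^n] / (r − g) = 48,300 × [1 − ((1+0.0035)/(1+r))^16] / (r − 0.0035) = €661,688.47.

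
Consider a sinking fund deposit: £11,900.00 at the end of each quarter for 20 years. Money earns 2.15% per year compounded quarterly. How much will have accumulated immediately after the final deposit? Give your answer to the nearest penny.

This is an ordinary annuity: 80 deposits of £11,900.00 at the end of each quarter.
Periodic rate r = 0.0215/4 per quarter; n is counted in quarters.
FV = PMT × [((1+r)^n − 1)/r] = 11,900 × [(1+r)^80 − 1] / r = £1,185,546.39

£1,185,546.39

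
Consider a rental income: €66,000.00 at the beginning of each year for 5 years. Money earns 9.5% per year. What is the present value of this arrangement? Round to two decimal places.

This is an annuity due: 5 payments of €66,000.00 at the beginning of each year.
Periodic rate r = 0.095 per year.
PV = PMT × [(1 − (1+r)^−n)/r] × (1+r) = 66,000 × [1 − (1+r)^−5] / r × (1+r) = €277,495.75

€277,495.75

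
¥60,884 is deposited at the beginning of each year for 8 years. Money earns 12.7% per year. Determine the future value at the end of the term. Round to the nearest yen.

¥865,810

This is an annuity due: 8 deposits of ¥60,884 at the beginning of each year.
Periodic rate r = 0.127 per year.
FV = PMT × [((1+r)^n − 1)/r] × (1+r) = 60,884 × [(1+r)^8 − 1] / r × (1+r) = ¥865,810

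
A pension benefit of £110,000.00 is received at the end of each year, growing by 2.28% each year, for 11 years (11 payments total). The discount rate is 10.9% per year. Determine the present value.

Periodic rate r = 0.109 per year.
Growing ordinary annuity: PV = PMT₁ × [1 − ((1+g)/(1+r))^n] / (r − g) = 110,000 × [1 − ((1+0.0228)/(1+r))^11] / (r − 0.0228) = £752,096.01.

£752,096.01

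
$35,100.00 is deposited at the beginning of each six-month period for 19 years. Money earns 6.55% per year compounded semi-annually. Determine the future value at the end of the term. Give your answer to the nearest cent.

$2,659,390.89

This is an annuity due: 38 deposits of $35,100.00 at the beginning of each six-month period.
Periodic rate r = 0.0655/2 per half-year; n is counted in half-years.
FV = PMT × [((1+r)^n − 1)/r] × (1+r) = 35,100 × [(1+r)^38 − 1] / r × (1+r) = $2,659,390.89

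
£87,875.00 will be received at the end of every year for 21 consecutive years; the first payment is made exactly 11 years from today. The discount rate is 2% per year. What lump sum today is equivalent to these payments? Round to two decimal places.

Ordinary annuity of 21 payments, first payment at period 11.
Periodic rate r = 0.02 per year.
The ordinary-annuity PV formula values the stream one period before the first payment (period 10); discount that back 10 periods:
PV₀ = 87,875 × [1 − (1+r)^−21] / r × (1+r)^−10 = £1,226,305.86

£1,226,305.86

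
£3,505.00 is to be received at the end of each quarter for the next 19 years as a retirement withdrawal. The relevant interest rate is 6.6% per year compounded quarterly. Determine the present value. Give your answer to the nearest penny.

This is an ordinary annuity: 76 payments of £3,505.00 at the end of each quarter.
Periodic rate r = 0.066/4 per quarter; n is counted in quarters.
PV = PMT × [(1 − (1+r)^−n)/r] = 3,505 × [1 − (1+r)^−76] / r = £151,183.14

£151,183.14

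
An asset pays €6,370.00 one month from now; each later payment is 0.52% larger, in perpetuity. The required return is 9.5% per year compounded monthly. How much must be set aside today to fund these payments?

Periodic rate r = 0.095/12 per month.
Growing perpetuity (Gordon): PV = PMT₁ / (r − g) = 6,370 / (r − 0.0052) = €2,344,785.28.

€2,344,785.28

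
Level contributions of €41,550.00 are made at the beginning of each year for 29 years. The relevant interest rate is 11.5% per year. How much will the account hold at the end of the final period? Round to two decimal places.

€9,062,114.94

This is an annuity due: 29 deposits of €41,550.00 at the beginning of each year.
Periodic rate r = 0.115 per year.
FV = PMT × [((1+r)^n − 1)/r] × (1+r) = 41,550 × [(1+r)^29 − 1] / r × (1+r) = €9,062,114.94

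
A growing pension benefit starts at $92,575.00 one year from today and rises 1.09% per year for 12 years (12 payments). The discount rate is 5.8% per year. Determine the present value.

Periodic rate r = 0.058 per year.
Growing ordinary annuity: PV = PMT₁ × [1 − ((1+g)/(1+r))^n] / (r − g) = 92,575 × [1 − ((1+0.0109)/(1+r))^12] / (r − 0.0109) = $827,496.59.

$827,496.59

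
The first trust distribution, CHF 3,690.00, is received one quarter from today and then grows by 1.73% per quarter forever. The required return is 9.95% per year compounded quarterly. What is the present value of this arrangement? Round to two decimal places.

CHF 487,128.71

Periodic rate r = 0.0995/4 per quarter.
Growing perpetuity (Gordon): PV = PMT₁ / (r − g) = 3,690 / (r − 0.0173) = CHF 487,128.71.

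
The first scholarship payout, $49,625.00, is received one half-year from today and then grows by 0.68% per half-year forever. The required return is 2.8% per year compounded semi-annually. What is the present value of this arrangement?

$6,892,361.11

Periodic rate r = 0.028/2 per half-year.
Growing perpetuity (Gordon): PV = PMT₁ / (r − g) = 49,625 / (r − 0.0068) = $6,892,361.11.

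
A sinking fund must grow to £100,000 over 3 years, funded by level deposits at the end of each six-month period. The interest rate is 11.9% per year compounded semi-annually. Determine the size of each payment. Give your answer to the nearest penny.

Level ordinary annuity; solve FV = PMT × [((1+r)^n − 1)/r] for PMT.
Periodic rate r = 0.119/2 per half-year; n is counted in half-years.
With n = 6: PMT = 100,000 / ([((1+r)^n − 1)/r]) = £14,354.33

£14,354.33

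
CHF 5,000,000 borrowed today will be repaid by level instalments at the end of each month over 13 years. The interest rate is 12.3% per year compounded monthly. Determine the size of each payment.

Level ordinary annuity; solve PV = PMT × [(1 − (1+r)^−n)/r] for PMT.
Periodic rate r = 0.123/12 per month; n is counted in months.
With n = 156: PMT = 5,000,000 / ([(1 − (1+r)^−n)/r]) = CHF 64,364.22

CHF 64,364.22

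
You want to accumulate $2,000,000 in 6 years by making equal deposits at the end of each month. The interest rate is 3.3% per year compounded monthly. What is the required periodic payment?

Level ordinary annuity; solve FV = PMT × [((1+r)^n − 1)/r] for PMT.
Periodic rate r = 0.033/12 per month; n is counted in months.
With n = 72: PMT = 2,000,000 / ([((1+r)^n − 1)/r]) = $25,156.52

$25,156.52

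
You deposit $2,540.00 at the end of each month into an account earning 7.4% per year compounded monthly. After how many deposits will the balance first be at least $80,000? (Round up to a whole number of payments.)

29 payments

Periodic rate r = 0.074/12 per month; n is counted in months.
Ordinary annuity FV: 80,000 = 2,540 × [((1+r)^n − 1)/r].
(1+r)^n = 1 + 80,000 × r / 2,540, so n = ln(1 + 80,000·r/2,540) / ln(1+r) = 28.87.
Round up to a whole number of payments: n = 29.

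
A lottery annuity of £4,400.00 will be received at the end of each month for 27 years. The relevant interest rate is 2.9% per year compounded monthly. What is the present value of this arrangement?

This is an ordinary annuity: 324 payments of £4,400.00 at the end of each month.
Periodic rate r = 0.029/12 per month; n is counted in months.
PV = PMT × [(1 − (1+r)^−n)/r] = 4,400 × [1 − (1+r)^−324] / r = £987,788.28

£987,788.28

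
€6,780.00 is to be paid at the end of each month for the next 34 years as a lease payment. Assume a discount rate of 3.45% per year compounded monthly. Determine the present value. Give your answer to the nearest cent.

€1,627,298.00

This is an ordinary annuity: 408 payments of €6,780.00 at the end of each month.
Periodic rate r = 0.0345/12 per month; n is counted in months.
PV = PMT × [(1 − (1+r)^−n)/r] = 6,780 × [1 − (1+r)^−408] / r = €1,627,298.00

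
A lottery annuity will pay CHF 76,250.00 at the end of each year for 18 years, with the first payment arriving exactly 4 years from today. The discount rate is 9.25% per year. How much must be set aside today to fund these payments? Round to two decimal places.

CHF 503,567.84

Ordinary annuity of 18 payments, first payment at period 4.
Periodic rate r = 0.0925 per year.
The ordinary-annuity PV formula values the stream one period before the first payment (period 3); discount that back 3 periods:
PV₀ = 76,250 × [1 − (1+r)^−18] / r × (1+r)^−3 = CHF 503,567.84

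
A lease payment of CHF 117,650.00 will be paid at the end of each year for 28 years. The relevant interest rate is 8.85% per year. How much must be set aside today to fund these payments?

This is an ordinary annuity: 28 payments of CHF 117,650.00 at the end of each year.
Periodic rate r = 0.0885 per year.
PV = PMT × [(1 − (1+r)^−n)/r] = 117,650 × [1 − (1+r)^−28] / r = CHF 1,205,654.94

CHF 1,205,654.94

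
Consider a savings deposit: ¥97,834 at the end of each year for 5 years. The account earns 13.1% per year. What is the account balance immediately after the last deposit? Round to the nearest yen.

This is an ordinary annuity: 5 deposits of ¥97,834 at the end of each year.
Periodic rate r = 0.131 per year.
FV = PMT × [((1+r)^n − 1)/r] = 97,834 × [(1+r)^5 − 1] / r = ¥635,250

¥635,250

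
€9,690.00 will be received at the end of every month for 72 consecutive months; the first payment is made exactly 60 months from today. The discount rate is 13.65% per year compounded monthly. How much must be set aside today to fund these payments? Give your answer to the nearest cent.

€243,485.47

Ordinary annuity of 72 payments, first payment at period 60.
Periodic rate r = 0.1365/12 per month; n is counted in months.
The ordinary-annuity PV formula values the stream one period before the first payment (period 59); discount that back 59 periods:
PV₀ = 9,690 × [1 − (1+r)^−72] / r × (1+r)^−59 = €243,485.47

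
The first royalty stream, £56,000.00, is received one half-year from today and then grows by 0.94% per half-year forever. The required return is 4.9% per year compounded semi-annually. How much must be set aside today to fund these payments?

Periodic rate r = 0.049/2 per half-year.
Growing perpetuity (Gordon): PV = PMT₁ / (r − g) = 56,000 / (r − 0.0094) = £3,708,609.27.

£3,708,609.27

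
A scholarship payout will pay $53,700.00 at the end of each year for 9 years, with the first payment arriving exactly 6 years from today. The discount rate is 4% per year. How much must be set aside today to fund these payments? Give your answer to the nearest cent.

Ordinary annuity of 9 payments, first payment at period 6.
Periodic rate r = 0.04 per year.
The ordinary-annuity PV formula values the stream one period before the first payment (period 5); discount that back 5 periods:
PV₀ = 53,700 × [1 − (1+r)^−9] / r × (1+r)^−5 = $328,176.84

$328,176.84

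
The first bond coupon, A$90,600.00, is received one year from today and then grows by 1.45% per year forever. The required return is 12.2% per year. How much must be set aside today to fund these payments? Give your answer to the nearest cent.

Periodic rate r = 0.122 per year.
Growing perpetuity (Gordon): PV = PMT₁ / (r − g) = 90,600 / (r − 0.0145) = A$842,790.70.

A$842,790.70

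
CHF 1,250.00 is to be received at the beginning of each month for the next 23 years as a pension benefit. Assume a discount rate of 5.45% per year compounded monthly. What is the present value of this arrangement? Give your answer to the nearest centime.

This is an annuity due: 276 payments of CHF 1,250.00 at the beginning of each month.
Periodic rate r = 0.0545/12 per month; n is counted in months.
PV = PMT × [(1 − (1+r)^−n)/r] × (1+r) = 1,250 × [1 − (1+r)^−276] / r × (1+r) = CHF 197,319.12

CHF 197,319.12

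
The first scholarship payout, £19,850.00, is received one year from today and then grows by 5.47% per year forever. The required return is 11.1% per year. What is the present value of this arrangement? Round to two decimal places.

£352,575.49

Periodic rate r = 0.111 per year.
Growing perpetuity (Gordon): PV = PMT₁ / (r − g) = 19,850 / (r − 0.0547) = £352,575.49.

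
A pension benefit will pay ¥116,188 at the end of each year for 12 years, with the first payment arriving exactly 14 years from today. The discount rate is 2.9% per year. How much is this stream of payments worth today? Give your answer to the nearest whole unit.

Ordinary annuity of 12 payments, first payment at period 14.
Periodic rate r = 0.029 per year.
The ordinary-annuity PV formula values the stream one period before the first payment (period 13); discount that back 13 periods:
PV₀ = 116,188 × [1 − (1+r)^−12] / r × (1+r)^−13 = ¥802,334

¥802,334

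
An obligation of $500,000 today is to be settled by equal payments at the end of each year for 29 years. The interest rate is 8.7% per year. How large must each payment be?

$47,749.22

Level ordinary annuity; solve PV = PMT × [(1 − (1+r)^−n)/r] for PMT.
Periodic rate r = 0.087 per year.
With n = 29: PMT = 500,000 / ([(1 − (1+r)^−n)/r]) = $47,749.22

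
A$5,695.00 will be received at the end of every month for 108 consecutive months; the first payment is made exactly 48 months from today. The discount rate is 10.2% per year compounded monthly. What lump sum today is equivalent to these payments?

A$269,667.83

Ordinary annuity of 108 payments, first payment at period 48.
Periodic rate r = 0.102/12 per month; n is counted in months.
The ordinary-annuity PV formula values the stream one period before the first payment (period 47); discount that back 47 periods:
PV₀ = 5,695 × [1 − (1+r)^−108] / r × (1+r)^−47 = A$269,667.83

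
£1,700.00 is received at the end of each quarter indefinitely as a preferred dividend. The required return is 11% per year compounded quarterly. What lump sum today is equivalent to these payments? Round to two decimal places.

£61,818.18

Periodic rate r = 0.11/4 per quarter.
Level perpetuity: PV = PMT / r = 1,700 / (0.11/4) = £61,818.18.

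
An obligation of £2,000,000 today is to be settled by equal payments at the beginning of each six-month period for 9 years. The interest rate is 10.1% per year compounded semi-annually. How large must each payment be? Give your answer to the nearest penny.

Level annuity due; solve PV = PMT × [(1 − (1+r)^−n)/r] × (1+r) for PMT.
Periodic rate r = 0.101/2 per half-year; n is counted in half-years.
With n = 18: PMT = 2,000,000 / ([(1 − (1+r)^−n)/r] × (1+r)) = £163,504.46

£163,504.46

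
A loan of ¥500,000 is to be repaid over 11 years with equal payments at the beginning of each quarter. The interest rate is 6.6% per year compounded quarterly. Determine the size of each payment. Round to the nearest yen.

Level annuity due; solve PV = PMT × [(1 − (1+r)^−n)/r] × (1+r) for PMT.
Periodic rate r = 0.066/4 per quarter; n is counted in quarters.
With n = 44: PMT = 500,000 / ([(1 − (1+r)^−n)/r] × (1+r)) = ¥15,812

¥15,812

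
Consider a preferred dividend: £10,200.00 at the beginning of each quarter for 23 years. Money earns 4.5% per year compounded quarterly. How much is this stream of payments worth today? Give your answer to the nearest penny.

This is an annuity due: 92 payments of £10,200.00 at the beginning of each quarter.
Periodic rate r = 0.045/4 per quarter; n is counted in quarters.
PV = PMT × [(1 − (1+r)^−n)/r] × (1+r) = 10,200 × [1 − (1+r)^−92] / r × (1+r) = £589,283.94

£589,283.94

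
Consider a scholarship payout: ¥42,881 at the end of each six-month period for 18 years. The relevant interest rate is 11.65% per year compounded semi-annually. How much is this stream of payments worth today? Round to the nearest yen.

¥640,261

This is an ordinary annuity: 36 payments of ¥42,881 at the end of each six-month period.
Periodic rate r = 0.1165/2 per half-year; n is counted in half-years.
PV = PMT × [(1 − (1+r)^−n)/r] = 42,881 × [1 − (1+r)^−36] / r = ¥640,261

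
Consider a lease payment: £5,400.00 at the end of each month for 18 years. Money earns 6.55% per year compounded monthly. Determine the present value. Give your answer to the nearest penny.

£684,036.83

This is an ordinary annuity: 216 payments of £5,400.00 at the end of each month.
Periodic rate r = 0.0655/12 per month; n is counted in months.
PV = PMT × [(1 − (1+r)^−n)/r] = 5,400 × [1 − (1+r)^−216] / r = £684,036.83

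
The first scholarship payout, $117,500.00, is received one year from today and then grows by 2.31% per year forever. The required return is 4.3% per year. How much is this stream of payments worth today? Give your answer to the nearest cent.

Periodic rate r = 0.043 per year.
Growing perpetuity (Gordon): PV = PMT₁ / (r − g) = 117,500 / (r − 0.0231) = $5,904,522.61.

$5,904,522.61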